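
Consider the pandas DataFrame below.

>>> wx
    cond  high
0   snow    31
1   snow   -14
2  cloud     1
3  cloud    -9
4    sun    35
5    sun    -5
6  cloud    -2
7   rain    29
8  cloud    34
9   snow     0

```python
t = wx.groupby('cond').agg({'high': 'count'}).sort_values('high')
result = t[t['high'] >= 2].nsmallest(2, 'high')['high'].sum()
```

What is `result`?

5

group by cond, count of high:
       high
cond       
cloud     4
rain      1
snow      3
sun       2
sort by high:
       high
cond       
rain      1
sun       2
snow      3
cloud     4
filter rows where high >= 2:
       high
cond       
sun       2
snow      3
cloud     4
take 2 rows with smallest high:
      high
cond      
sun      2
snow     3
So sum() = 5.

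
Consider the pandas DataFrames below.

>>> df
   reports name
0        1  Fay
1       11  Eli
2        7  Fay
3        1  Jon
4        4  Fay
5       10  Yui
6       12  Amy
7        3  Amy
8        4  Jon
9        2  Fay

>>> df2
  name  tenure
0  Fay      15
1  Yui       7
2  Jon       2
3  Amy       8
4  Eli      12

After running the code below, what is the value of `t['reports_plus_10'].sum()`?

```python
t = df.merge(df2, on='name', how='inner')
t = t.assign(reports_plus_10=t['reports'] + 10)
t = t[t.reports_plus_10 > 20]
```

43

merge on 'name' (how='inner') → 10 rows:
   reports name  tenure
0        1  Fay      15
1       11  Eli      12
2        7  Fay      15
3        1  Jon       2
4        4  Fay      15
5       10  Yui       7
6       12  Amy       8
7        3  Amy       8
8        4  Jon       2
9        2  Fay      15
add column reports_plus_10 = t['reports'] + 10:
   reports name  tenure  reports_plus_10
0        1  Fay      15               11
1       11  Eli      12               21
2        7  Fay      15               17
3        1  Jon       2               11
4        4  Fay      15               14
5       10  Yui       7               20
6       12  Amy       8               22
7        3  Amy       8               13
8        4  Jon       2               14
9        2  Fay      15               12
filter rows where reports_plus_10 > 20:
   reports name  tenure  reports_plus_10
1       11  Eli      12               21
6       12  Amy       8               22
Finally, sum of column 'reports_plus_10' = 43.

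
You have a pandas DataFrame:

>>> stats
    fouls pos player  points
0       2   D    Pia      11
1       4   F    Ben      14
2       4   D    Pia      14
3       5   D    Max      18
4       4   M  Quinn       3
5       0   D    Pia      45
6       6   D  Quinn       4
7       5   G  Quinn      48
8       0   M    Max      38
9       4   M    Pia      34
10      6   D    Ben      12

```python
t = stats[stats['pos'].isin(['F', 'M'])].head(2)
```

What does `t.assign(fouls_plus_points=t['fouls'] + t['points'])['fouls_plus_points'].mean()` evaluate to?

filter rows where pos in ['F', 'M']:
   fouls pos player  points
1      4   F    Ben      14
4      4   M  Quinn       3
8      0   M    Max      38
9      4   M    Pia      34
take first 2 rows:
   fouls pos player  points
1      4   F    Ben      14
4      4   M  Quinn       3
add column fouls_plus_points = t['fouls'] + t['points']:
   fouls pos player  points  fouls_plus_points
1      4   F    Ben      14                 18
4      4   M  Quinn       3                  7
Taking the mean of column 'fouls_plus_points' gives 12.5.

12.5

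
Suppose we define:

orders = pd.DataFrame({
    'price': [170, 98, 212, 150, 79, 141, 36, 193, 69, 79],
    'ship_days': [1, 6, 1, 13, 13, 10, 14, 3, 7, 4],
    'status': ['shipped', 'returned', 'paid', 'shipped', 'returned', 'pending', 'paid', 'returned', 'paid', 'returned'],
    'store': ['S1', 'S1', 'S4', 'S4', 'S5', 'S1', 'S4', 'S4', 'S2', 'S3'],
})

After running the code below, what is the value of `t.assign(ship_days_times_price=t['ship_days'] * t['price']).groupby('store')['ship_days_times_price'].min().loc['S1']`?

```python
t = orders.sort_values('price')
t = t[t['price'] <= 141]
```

588

sort by price:
   price  ship_days    status store
6     36         14      paid    S4
8     69          7      paid    S2
4     79         13  returned    S5
9     79          4  returned    S3
1     98          6  returned    S1
5    141         10   pending    S1
3    150         13   shipped    S4
0    170          1   shipped    S1
7    193          3  returned    S4
2    212          1      paid    S4
filter rows where price <= 141:
   price  ship_days    status store
6     36         14      paid    S4
8     69          7      paid    S2
4     79         13  returned    S5
9     79          4  returned    S3
1     98          6  returned    S1
5    141         10   pending    S1
add column ship_days_times_price = t['ship_days'] * t['price']:
   price  ship_days    status store  ship_days_times_price
6     36         14      paid    S4                    504
8     69          7      paid    S2                    483
4     79         13  returned    S5                   1027
9     79          4  returned    S3                    316
1     98          6  returned    S1                    588
5    141         10   pending    S1                   1410
group by store, min of ship_days_times_price:
store
S1     588
S2     483
S3     316
S4     504
S5    1027
Name: ship_days_times_price, dtype: int64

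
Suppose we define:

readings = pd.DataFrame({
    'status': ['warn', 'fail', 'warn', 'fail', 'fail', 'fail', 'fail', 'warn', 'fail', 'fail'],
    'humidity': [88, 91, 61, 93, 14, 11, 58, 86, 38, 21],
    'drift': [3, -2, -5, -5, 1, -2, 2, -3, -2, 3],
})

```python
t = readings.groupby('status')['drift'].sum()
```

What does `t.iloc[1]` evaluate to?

-5

group by status, sum of drift:
status
fail   -5
warn   -5
Name: drift, dtype: int64
value at position 1 → -5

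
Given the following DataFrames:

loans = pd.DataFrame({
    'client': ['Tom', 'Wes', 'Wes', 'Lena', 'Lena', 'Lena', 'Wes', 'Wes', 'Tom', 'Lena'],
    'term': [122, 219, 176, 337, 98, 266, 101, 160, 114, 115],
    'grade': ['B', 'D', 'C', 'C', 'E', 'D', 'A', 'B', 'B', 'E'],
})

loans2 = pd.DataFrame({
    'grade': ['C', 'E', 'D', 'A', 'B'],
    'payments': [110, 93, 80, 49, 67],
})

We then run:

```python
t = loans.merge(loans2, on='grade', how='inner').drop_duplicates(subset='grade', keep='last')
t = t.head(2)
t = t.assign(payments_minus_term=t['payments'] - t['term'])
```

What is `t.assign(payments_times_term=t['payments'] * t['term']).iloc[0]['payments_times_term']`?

merge on 'grade' (how='inner') → 10 rows:
  client  term grade  payments
0    Tom   122     B        67
1    Wes   219     D        80
2    Wes   176     C       110
3   Lena   337     C       110
4   Lena    98     E        93
5   Lena   266     D        80
6    Wes   101     A        49
7    Wes   160     B        67
8    Tom   114     B        67
9   Lena   115     E        93
drop duplicate grade (keep=last):
  client  term grade  payments
3   Lena   337     C       110
5   Lena   266     D        80
6    Wes   101     A        49
8    Tom   114     B        67
9   Lena   115     E        93
take first 2 rows:
  client  term grade  payments
3   Lena   337     C       110
5   Lena   266     D        80
add column payments_minus_term = t['payments'] - t['term']:
  client  term grade  payments  payments_minus_term
3   Lena   337     C       110                 -227
5   Lena   266     D        80                 -186
add column payments_times_term = t['payments'] * t['term']:
  client  term grade  payments  payments_minus_term  payments_times_term
3   Lena   337     C       110                 -227                37070
5   Lena   266     D        80                 -186                21280
value at position 0, column 'payments_times_term' → 37070

37070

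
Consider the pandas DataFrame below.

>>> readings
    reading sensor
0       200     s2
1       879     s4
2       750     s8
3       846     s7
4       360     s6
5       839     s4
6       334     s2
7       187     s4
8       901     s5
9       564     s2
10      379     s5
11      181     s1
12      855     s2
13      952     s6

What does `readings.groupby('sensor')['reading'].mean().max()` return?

846.0

group by sensor, mean of reading:
sensor
s1    181.00
s2    488.25
s4    635.00
s5    640.00
s6    656.00
s7    846.00
s8    750.00
Name: reading, dtype: float64
The max of the resulting series is 846.0.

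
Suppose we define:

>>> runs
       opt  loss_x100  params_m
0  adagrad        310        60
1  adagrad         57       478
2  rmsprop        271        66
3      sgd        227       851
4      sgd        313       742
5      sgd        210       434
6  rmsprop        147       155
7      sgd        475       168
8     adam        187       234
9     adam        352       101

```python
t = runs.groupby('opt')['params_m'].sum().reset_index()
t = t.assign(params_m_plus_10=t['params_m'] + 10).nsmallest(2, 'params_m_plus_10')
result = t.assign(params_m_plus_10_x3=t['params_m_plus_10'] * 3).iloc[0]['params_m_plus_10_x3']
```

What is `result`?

693

group by opt, sum of params_m:
opt
adagrad     538
adam        335
rmsprop     221
sgd        2195
Name: params_m, dtype: int64
reset_index():
       opt  params_m
0  adagrad       538
1     adam       335
2  rmsprop       221
3      sgd      2195
add column params_m_plus_10 = t['params_m'] + 10:
       opt  params_m  params_m_plus_10
0  adagrad       538               548
1     adam       335               345
2  rmsprop       221               231
3      sgd      2195              2205
take 2 rows with smallest params_m_plus_10:
       opt  params_m  params_m_plus_10
2  rmsprop       221               231
1     adam       335               345
add column params_m_plus_10_x3 = t['params_m_plus_10'] * 3:
       opt  params_m  params_m_plus_10  params_m_plus_10_x3
2  rmsprop       221               231                  693
1     adam       335               345                 1035
value at position 0, column 'params_m_plus_10_x3' → 693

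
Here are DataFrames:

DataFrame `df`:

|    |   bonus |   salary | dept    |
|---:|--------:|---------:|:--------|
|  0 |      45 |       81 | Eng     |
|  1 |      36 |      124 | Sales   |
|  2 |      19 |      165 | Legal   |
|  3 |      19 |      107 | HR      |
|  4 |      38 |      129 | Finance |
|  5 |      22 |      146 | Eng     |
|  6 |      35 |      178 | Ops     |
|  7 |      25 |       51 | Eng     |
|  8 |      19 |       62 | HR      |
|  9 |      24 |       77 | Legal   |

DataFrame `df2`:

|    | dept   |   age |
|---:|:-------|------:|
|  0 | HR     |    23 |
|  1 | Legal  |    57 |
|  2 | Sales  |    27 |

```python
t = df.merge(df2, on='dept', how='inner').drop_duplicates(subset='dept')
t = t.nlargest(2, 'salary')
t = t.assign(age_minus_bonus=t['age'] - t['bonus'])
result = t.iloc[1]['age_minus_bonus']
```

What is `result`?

merge on 'dept' (how='inner') → 5 rows:
   bonus  salary   dept  age
0     36     124  Sales   27
1     19     165  Legal   57
2     19     107     HR   23
3     19      62     HR   23
4     24      77  Legal   57
drop duplicate dept (keep=first):
   bonus  salary   dept  age
0     36     124  Sales   27
1     19     165  Legal   57
2     19     107     HR   23
take 2 rows with largest salary:
   bonus  salary   dept  age
1     19     165  Legal   57
0     36     124  Sales   27
add column age_minus_bonus = t['age'] - t['bonus']:
   bonus  salary   dept  age  age_minus_bonus
1     19     165  Legal   57               38
0     36     124  Sales   27               -9

-9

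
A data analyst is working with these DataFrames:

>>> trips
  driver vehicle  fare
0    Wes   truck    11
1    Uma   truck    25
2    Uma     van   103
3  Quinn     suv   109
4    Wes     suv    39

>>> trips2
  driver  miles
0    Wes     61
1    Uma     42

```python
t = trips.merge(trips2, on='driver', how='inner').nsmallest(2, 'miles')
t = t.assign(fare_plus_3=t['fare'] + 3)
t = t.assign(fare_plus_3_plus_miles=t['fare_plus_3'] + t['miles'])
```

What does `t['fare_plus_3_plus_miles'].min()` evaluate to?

merge on 'driver' (how='inner') → 4 rows:
  driver vehicle  fare  miles
0    Wes   truck    11     61
1    Uma   truck    25     42
2    Uma     van   103     42
3    Wes     suv    39     61
take 2 rows with smallest miles:
  driver vehicle  fare  miles
1    Uma   truck    25     42
2    Uma     van   103     42
add column fare_plus_3 = t['fare'] + 3:
  driver vehicle  fare  miles  fare_plus_3
1    Uma   truck    25     42           28
2    Uma     van   103     42          106
add column fare_plus_3_plus_miles = t['fare_plus_3'] + t['miles']:
  driver vehicle  fare  miles  fare_plus_3  fare_plus_3_plus_miles
1    Uma   truck    25     42           28                      70
2    Uma     van   103     42          106                     148
So min() = 70.

70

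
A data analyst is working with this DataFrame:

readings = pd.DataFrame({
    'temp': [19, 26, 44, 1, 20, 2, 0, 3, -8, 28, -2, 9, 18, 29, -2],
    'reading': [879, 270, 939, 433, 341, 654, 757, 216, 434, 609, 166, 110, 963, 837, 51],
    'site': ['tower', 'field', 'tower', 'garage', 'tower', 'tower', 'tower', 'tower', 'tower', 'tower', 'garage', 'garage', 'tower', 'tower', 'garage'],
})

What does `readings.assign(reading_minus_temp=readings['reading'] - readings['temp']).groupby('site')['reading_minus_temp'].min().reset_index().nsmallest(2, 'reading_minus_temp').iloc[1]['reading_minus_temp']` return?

add column reading_minus_temp = readings['reading'] - readings['temp']:
    temp  reading    site  reading_minus_temp
0     19      879   tower                 860
1     26      270   field                 244
2     44      939   tower                 895
3      1      433  garage                 432
4     20      341   tower                 321
5      2      654   tower                 652
6      0      757   tower                 757
7      3      216   tower                 213
8     -8      434   tower                 442
9     28      609   tower                 581
10    -2      166  garage                 168
11     9      110  garage                 101
12    18      963   tower                 945
13    29      837   tower                 808
14    -2       51  garage                  53
group by site, min of reading_minus_temp:
site
field     244
garage     53
tower     213
Name: reading_minus_temp, dtype: int64
reset_index():
     site  reading_minus_temp
0   field                 244
1  garage                  53
2   tower                 213
take 2 rows with smallest reading_minus_temp:
     site  reading_minus_temp
1  garage                  53
2   tower                 213
Taking the value at position 1, column 'reading_minus_temp' gives 213.

213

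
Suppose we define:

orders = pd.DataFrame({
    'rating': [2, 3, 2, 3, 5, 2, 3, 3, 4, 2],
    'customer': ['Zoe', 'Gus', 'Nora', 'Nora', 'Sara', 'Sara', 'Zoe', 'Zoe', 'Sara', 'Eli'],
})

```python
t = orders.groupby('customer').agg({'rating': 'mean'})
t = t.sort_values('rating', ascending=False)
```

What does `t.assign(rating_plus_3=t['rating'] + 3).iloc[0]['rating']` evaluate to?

3.66666666667

group by customer, mean of rating:
            rating
customer          
Eli       2.000000
Gus       3.000000
Nora      2.500000
Sara      3.666667
Zoe       2.666667
sort by rating descending:
            rating
customer          
Sara      3.666667
Gus       3.000000
Zoe       2.666667
Nora      2.500000
Eli       2.000000
add column rating_plus_3 = t['rating'] + 3:
            rating  rating_plus_3
customer                         
Sara      3.666667       6.666667
Gus       3.000000       6.000000
Zoe       2.666667       5.666667
Nora      2.500000       5.500000
Eli       2.000000       5.000000
Reading off the value at position 0, column 'rating', we get 3.66666666667.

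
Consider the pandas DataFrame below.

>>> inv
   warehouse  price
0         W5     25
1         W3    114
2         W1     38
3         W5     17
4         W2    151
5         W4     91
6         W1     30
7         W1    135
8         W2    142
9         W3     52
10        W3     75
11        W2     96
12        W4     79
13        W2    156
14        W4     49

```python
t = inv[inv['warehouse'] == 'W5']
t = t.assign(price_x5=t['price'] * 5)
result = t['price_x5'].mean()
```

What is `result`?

filter rows where warehouse == 'W5':
  warehouse  price
0        W5     25
3        W5     17
add column price_x5 = t['price'] * 5:
  warehouse  price  price_x5
0        W5     25       125
3        W5     17        85
So mean() = 105.0.

105.0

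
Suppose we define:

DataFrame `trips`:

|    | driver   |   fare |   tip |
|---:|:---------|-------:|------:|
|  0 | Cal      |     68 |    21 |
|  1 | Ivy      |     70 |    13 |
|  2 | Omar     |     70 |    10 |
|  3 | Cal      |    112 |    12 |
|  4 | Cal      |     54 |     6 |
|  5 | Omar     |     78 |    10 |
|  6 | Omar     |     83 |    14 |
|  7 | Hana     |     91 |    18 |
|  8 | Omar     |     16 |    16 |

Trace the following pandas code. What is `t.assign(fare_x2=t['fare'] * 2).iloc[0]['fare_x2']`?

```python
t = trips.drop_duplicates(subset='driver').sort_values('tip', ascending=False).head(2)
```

drop duplicate driver (keep=first):
  driver  fare  tip
0    Cal    68   21
1    Ivy    70   13
2   Omar    70   10
7   Hana    91   18
sort by tip descending:
  driver  fare  tip
0    Cal    68   21
7   Hana    91   18
1    Ivy    70   13
2   Omar    70   10
take first 2 rows:
  driver  fare  tip
0    Cal    68   21
7   Hana    91   18
add column fare_x2 = t['fare'] * 2:
  driver  fare  tip  fare_x2
0    Cal    68   21      136
7   Hana    91   18      182
So iloc[0]['fare_x2'] = 136.

136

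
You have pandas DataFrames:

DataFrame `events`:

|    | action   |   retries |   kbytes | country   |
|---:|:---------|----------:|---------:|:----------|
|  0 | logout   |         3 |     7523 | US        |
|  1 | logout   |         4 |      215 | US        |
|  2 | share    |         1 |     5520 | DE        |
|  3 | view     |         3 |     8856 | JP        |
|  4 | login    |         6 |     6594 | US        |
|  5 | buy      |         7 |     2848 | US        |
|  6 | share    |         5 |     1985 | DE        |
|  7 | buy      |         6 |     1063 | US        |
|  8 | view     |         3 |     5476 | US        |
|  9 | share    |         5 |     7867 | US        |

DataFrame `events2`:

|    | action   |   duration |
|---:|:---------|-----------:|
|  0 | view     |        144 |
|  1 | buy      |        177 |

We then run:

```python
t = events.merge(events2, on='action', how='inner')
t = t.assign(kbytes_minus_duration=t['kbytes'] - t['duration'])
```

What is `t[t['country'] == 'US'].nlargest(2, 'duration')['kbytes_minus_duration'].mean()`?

1778.5

merge on 'action' (how='inner') → 4 rows:
  action  retries  kbytes country  duration
0   view        3    8856      JP       144
1    buy        7    2848      US       177
2    buy        6    1063      US       177
3   view        3    5476      US       144
add column kbytes_minus_duration = t['kbytes'] - t['duration']:
  action  retries  kbytes country  duration  kbytes_minus_duration
0   view        3    8856      JP       144                   8712
1    buy        7    2848      US       177                   2671
2    buy        6    1063      US       177                    886
3   view        3    5476      US       144                   5332
filter rows where country == 'US':
  action  retries  kbytes country  duration  kbytes_minus_duration
1    buy        7    2848      US       177                   2671
2    buy        6    1063      US       177                    886
3   view        3    5476      US       144                   5332
take 2 rows with largest duration:
  action  retries  kbytes country  duration  kbytes_minus_duration
1    buy        7    2848      US       177                   2671
2    buy        6    1063      US       177                    886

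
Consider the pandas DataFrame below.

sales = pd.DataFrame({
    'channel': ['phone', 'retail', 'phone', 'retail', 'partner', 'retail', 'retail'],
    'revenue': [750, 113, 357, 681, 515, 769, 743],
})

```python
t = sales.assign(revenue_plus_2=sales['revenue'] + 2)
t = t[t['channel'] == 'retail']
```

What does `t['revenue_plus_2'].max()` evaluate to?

771

add column revenue_plus_2 = sales['revenue'] + 2:
   channel  revenue  revenue_plus_2
0    phone      750             752
1   retail      113             115
2    phone      357             359
3   retail      681             683
4  partner      515             517
5   retail      769             771
6   retail      743             745
filter rows where channel == 'retail':
  channel  revenue  revenue_plus_2
1  retail      113             115
3  retail      681             683
5  retail      769             771
6  retail      743             745
Hence 771.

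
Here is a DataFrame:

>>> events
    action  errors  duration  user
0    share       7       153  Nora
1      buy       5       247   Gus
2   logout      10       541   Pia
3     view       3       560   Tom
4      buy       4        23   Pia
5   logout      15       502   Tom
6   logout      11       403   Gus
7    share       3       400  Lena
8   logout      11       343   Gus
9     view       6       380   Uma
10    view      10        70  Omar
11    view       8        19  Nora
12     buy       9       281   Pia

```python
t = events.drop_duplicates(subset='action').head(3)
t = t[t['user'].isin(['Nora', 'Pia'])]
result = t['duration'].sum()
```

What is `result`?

drop duplicate action (keep=first):
   action  errors  duration  user
0   share       7       153  Nora
1     buy       5       247   Gus
2  logout      10       541   Pia
3    view       3       560   Tom
take first 3 rows:
   action  errors  duration  user
0   share       7       153  Nora
1     buy       5       247   Gus
2  logout      10       541   Pia
filter rows where user in ['Nora', 'Pia']:
   action  errors  duration  user
0   share       7       153  Nora
2  logout      10       541   Pia
The sum of column 'duration' is 694.

694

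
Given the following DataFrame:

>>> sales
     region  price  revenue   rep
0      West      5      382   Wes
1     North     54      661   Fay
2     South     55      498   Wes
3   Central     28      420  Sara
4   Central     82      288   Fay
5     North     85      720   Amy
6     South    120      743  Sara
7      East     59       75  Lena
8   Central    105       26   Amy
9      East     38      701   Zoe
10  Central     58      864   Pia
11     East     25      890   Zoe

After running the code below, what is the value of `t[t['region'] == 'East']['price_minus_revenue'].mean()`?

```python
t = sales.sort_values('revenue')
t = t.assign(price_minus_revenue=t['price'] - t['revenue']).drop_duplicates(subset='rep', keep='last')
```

-440.5

sort by revenue:
     region  price  revenue   rep
8   Central    105       26   Amy
7      East     59       75  Lena
4   Central     82      288   Fay
0      West      5      382   Wes
3   Central     28      420  Sara
2     South     55      498   Wes
1     North     54      661   Fay
9      East     38      701   Zoe
5     North     85      720   Amy
6     South    120      743  Sara
10  Central     58      864   Pia
11     East     25      890   Zoe
add column price_minus_revenue = t['price'] - t['revenue']:
     region  price  revenue   rep  price_minus_revenue
8   Central    105       26   Amy                   79
7      East     59       75  Lena                  -16
4   Central     82      288   Fay                 -206
0      West      5      382   Wes                 -377
3   Central     28      420  Sara                 -392
2     South     55      498   Wes                 -443
1     North     54      661   Fay                 -607
9      East     38      701   Zoe                 -663
5     North     85      720   Amy                 -635
6     South    120      743  Sara                 -623
10  Central     58      864   Pia                 -806
11     East     25      890   Zoe                 -865
drop duplicate rep (keep=last):
     region  price  revenue   rep  price_minus_revenue
7      East     59       75  Lena                  -16
2     South     55      498   Wes                 -443
1     North     54      661   Fay                 -607
5     North     85      720   Amy                 -635
6     South    120      743  Sara                 -623
10  Central     58      864   Pia                 -806
11     East     25      890   Zoe                 -865
filter rows where region == 'East':
   region  price  revenue   rep  price_minus_revenue
7    East     59       75  Lena                  -16
11   East     25      890   Zoe                 -865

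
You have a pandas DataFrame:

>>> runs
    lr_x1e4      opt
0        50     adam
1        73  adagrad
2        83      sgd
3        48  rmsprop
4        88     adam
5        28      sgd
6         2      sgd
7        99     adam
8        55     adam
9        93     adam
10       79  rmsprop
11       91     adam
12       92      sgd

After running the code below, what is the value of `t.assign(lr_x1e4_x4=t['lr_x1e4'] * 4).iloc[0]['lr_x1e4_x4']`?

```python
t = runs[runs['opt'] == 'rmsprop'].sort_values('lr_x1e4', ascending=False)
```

filter rows where opt == 'rmsprop':
    lr_x1e4      opt
3        48  rmsprop
10       79  rmsprop
sort by lr_x1e4 descending:
    lr_x1e4      opt
10       79  rmsprop
3        48  rmsprop
add column lr_x1e4_x4 = t['lr_x1e4'] * 4:
    lr_x1e4      opt  lr_x1e4_x4
10       79  rmsprop         316
3        48  rmsprop         192
Hence 316.

316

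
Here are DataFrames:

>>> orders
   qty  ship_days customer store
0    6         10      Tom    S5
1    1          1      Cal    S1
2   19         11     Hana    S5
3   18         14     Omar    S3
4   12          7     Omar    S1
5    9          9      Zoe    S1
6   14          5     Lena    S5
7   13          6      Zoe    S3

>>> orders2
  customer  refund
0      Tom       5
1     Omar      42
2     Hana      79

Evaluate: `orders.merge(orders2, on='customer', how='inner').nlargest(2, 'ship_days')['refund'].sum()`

121

merge on 'customer' (how='inner') → 4 rows:
   qty  ship_days customer store  refund
0    6         10      Tom    S5       5
1   19         11     Hana    S5      79
2   18         14     Omar    S3      42
3   12          7     Omar    S1      42
take 2 rows with largest ship_days:
   qty  ship_days customer store  refund
2   18         14     Omar    S3      42
1   19         11     Hana    S5      79
sum of column 'refund' → 121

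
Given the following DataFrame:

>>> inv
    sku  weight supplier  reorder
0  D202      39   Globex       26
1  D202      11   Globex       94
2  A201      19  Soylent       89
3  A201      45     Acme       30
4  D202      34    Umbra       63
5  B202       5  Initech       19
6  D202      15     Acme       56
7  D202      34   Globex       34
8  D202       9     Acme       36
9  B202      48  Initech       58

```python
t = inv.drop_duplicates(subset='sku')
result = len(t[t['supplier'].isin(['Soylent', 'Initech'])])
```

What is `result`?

drop duplicate sku (keep=first):
    sku  weight supplier  reorder
0  D202      39   Globex       26
2  A201      19  Soylent       89
5  B202       5  Initech       19
filter rows where supplier in ['Soylent', 'Initech']:
    sku  weight supplier  reorder
2  A201      19  Soylent       89
5  B202       5  Initech       19

2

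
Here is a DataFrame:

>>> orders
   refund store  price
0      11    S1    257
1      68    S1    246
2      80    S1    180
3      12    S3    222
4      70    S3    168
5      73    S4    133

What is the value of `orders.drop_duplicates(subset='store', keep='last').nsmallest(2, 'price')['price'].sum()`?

301

drop duplicate store (keep=last):
   refund store  price
2      80    S1    180
4      70    S3    168
5      73    S4    133
take 2 rows with smallest price:
   refund store  price
5      73    S4    133
4      70    S3    168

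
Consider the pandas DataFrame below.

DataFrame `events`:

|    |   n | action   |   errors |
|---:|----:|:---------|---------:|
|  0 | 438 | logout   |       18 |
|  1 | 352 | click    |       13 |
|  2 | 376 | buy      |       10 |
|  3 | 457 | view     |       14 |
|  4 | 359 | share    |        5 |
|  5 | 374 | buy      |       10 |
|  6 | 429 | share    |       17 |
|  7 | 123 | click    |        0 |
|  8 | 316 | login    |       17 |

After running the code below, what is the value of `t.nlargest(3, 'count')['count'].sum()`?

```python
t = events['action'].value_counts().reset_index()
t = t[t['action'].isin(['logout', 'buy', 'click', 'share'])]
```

6

value_counts of action:
action
click     2
buy       2
share     2
logout    1
view      1
login     1
Name: count, dtype: int64
reset_index():
   action  count
0   click      2
1     buy      2
2   share      2
3  logout      1
4    view      1
5   login      1
filter rows where action in ['logout', 'buy', 'click', 'share']:
   action  count
0   click      2
1     buy      2
2   share      2
3  logout      1
take 3 rows with largest count:
  action  count
0  click      2
1    buy      2
2  share      2
The sum of column 'count' is 6.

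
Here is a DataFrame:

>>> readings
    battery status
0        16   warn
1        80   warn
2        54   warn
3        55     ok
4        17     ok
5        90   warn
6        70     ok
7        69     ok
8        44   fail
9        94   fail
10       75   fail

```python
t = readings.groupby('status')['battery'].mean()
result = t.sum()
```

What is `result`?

183.75

group by status, mean of battery:
status
fail    71.00
ok      52.75
warn    60.00
Name: battery, dtype: float64
sum of the resulting series → 183.75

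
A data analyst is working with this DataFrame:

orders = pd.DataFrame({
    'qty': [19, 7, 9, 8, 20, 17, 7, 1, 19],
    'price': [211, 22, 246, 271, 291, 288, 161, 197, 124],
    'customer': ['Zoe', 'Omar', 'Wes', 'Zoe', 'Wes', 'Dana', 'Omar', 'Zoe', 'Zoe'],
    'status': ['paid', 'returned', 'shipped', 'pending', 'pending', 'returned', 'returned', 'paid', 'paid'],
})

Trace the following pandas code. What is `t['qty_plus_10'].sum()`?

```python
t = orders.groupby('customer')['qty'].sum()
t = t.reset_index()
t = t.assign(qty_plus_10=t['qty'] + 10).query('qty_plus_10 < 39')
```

group by customer, sum of qty:
customer
Dana    17
Omar    14
Wes     29
Zoe     47
Name: qty, dtype: int64
reset_index():
  customer  qty
0     Dana   17
1     Omar   14
2      Wes   29
3      Zoe   47
add column qty_plus_10 = t['qty'] + 10:
  customer  qty  qty_plus_10
0     Dana   17           27
1     Omar   14           24
2      Wes   29           39
3      Zoe   47           57
filter rows where qty_plus_10 < 39:
  customer  qty  qty_plus_10
0     Dana   17           27
1     Omar   14           24
Taking the sum of column 'qty_plus_10' gives 51.

51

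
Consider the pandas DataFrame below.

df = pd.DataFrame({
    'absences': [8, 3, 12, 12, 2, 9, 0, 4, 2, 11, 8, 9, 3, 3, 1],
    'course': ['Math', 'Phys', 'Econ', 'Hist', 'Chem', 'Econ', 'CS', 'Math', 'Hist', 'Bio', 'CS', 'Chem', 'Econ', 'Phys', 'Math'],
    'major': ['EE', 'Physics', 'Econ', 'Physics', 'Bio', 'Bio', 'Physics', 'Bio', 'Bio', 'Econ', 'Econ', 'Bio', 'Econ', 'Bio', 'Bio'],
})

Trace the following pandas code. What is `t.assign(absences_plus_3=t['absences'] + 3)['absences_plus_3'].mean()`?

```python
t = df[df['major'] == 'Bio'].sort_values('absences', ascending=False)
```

filter rows where major == 'Bio':
    absences course major
4          2   Chem   Bio
5          9   Econ   Bio
7          4   Math   Bio
8          2   Hist   Bio
11         9   Chem   Bio
13         3   Phys   Bio
14         1   Math   Bio
sort by absences descending:
    absences course major
5          9   Econ   Bio
11         9   Chem   Bio
7          4   Math   Bio
13         3   Phys   Bio
4          2   Chem   Bio
8          2   Hist   Bio
14         1   Math   Bio
add column absences_plus_3 = t['absences'] + 3:
    absences course major  absences_plus_3
5          9   Econ   Bio               12
11         9   Chem   Bio               12
7          4   Math   Bio                7
13         3   Phys   Bio                6
4          2   Chem   Bio                5
8          2   Hist   Bio                5
14         1   Math   Bio                4
Then the mean of column 'absences_plus_3': 7.28571428571

7.28571428571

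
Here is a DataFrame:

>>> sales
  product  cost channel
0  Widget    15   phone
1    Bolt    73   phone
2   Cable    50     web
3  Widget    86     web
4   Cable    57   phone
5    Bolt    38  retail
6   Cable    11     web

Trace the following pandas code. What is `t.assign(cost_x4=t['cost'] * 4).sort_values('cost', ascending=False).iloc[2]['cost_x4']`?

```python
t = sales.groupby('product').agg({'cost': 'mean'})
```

157.333333333

group by product, mean of cost:
              cost
product           
Bolt     55.500000
Cable    39.333333
Widget   50.500000
add column cost_x4 = t['cost'] * 4:
              cost     cost_x4
product                       
Bolt     55.500000  222.000000
Cable    39.333333  157.333333
Widget   50.500000  202.000000
sort by cost descending:
              cost     cost_x4
product                       
Bolt     55.500000  222.000000
Widget   50.500000  202.000000
Cable    39.333333  157.333333
Reading off the value at position 2, column 'cost_x4', we get 157.333333333.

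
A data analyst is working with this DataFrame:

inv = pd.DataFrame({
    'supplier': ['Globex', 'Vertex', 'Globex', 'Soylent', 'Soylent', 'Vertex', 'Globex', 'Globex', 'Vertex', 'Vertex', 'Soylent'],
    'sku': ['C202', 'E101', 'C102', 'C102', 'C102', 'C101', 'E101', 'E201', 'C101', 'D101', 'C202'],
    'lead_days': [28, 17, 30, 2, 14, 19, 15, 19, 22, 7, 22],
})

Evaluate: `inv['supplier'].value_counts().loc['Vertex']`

4

value_counts of supplier:
supplier
Globex     4
Vertex     4
Soylent    3
Name: count, dtype: int64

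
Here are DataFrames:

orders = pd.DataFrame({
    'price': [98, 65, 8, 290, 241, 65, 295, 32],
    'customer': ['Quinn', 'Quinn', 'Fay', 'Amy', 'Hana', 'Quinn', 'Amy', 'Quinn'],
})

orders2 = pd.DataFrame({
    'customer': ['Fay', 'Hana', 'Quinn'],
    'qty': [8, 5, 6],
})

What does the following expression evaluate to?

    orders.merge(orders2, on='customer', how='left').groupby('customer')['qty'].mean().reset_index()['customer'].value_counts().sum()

4

merge on 'customer' (how='left') → 8 rows:
   price customer  qty
0     98    Quinn  6.0
1     65    Quinn  6.0
2      8      Fay  8.0
3    290      Amy  NaN
4    241     Hana  5.0
5     65    Quinn  6.0
6    295      Amy  NaN
7     32    Quinn  6.0
group by customer, mean of qty:
customer
Amy      NaN
Fay      8.0
Hana     5.0
Quinn    6.0
Name: qty, dtype: float64
reset_index():
  customer  qty
0      Amy  NaN
1      Fay  8.0
2     Hana  5.0
3    Quinn  6.0
value_counts of customer:
customer
Amy      1
Fay      1
Hana     1
Quinn    1
Name: count, dtype: int64
The sum of the resulting series is 4.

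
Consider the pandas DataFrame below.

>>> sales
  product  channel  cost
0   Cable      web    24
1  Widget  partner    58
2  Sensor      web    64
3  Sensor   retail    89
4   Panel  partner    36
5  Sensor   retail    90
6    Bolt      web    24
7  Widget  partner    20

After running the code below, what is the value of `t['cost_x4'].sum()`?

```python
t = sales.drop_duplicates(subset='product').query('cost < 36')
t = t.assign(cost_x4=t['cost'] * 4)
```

192

drop duplicate product (keep=first):
  product  channel  cost
0   Cable      web    24
1  Widget  partner    58
2  Sensor      web    64
4   Panel  partner    36
6    Bolt      web    24
filter rows where cost < 36:
  product channel  cost
0   Cable     web    24
6    Bolt     web    24
add column cost_x4 = t['cost'] * 4:
  product channel  cost  cost_x4
0   Cable     web    24       96
6    Bolt     web    24       96
sum of column 'cost_x4' → 192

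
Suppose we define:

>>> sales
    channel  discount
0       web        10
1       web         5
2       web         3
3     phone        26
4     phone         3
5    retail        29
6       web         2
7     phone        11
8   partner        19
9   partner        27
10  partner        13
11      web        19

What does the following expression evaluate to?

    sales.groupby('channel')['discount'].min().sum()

47

group by channel, min of discount:
channel
partner    13
phone       3
retail     29
web         2
Name: discount, dtype: int64
Reading off the sum of the resulting series, we get 47.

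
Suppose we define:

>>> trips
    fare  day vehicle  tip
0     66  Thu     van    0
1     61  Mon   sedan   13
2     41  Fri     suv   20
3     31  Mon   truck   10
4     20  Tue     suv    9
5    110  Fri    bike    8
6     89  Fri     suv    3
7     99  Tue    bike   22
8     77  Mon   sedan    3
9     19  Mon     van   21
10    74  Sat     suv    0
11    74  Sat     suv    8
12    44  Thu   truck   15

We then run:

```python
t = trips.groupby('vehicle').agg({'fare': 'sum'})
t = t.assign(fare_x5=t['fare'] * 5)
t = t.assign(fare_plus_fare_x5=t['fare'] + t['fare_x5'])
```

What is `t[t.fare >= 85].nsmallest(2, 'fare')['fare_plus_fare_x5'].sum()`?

1338

group by vehicle, sum of fare:
         fare
vehicle      
bike      209
sedan     138
suv       298
truck      75
van        85
add column fare_x5 = t['fare'] * 5:
         fare  fare_x5
vehicle               
bike      209     1045
sedan     138      690
suv       298     1490
truck      75      375
van        85      425
add column fare_plus_fare_x5 = t['fare'] + t['fare_x5']:
         fare  fare_x5  fare_plus_fare_x5
vehicle                                  
bike      209     1045               1254
sedan     138      690                828
suv       298     1490               1788
truck      75      375                450
van        85      425                510
filter rows where fare >= 85:
         fare  fare_x5  fare_plus_fare_x5
vehicle                                  
bike      209     1045               1254
sedan     138      690                828
suv       298     1490               1788
van        85      425                510
take 2 rows with smallest fare:
         fare  fare_x5  fare_plus_fare_x5
vehicle                                  
van        85      425                510
sedan     138      690                828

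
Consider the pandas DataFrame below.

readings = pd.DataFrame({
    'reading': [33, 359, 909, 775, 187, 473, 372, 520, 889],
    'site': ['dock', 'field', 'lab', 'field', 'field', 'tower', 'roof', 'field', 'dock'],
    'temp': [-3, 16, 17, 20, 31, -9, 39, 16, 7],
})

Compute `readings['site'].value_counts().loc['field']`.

4

value_counts of site:
site
field    4
dock     2
lab      1
tower    1
roof     1
Name: count, dtype: int64
Then the value at index 'field': 4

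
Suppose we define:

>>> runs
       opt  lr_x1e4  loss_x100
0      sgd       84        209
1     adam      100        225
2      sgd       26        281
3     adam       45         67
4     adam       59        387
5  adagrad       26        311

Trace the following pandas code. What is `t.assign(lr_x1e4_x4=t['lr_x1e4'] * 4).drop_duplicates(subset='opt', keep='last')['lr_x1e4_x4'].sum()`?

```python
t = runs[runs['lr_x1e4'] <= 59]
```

444

filter rows where lr_x1e4 <= 59:
       opt  lr_x1e4  loss_x100
2      sgd       26        281
3     adam       45         67
4     adam       59        387
5  adagrad       26        311
add column lr_x1e4_x4 = t['lr_x1e4'] * 4:
       opt  lr_x1e4  loss_x100  lr_x1e4_x4
2      sgd       26        281         104
3     adam       45         67         180
4     adam       59        387         236
5  adagrad       26        311         104
drop duplicate opt (keep=last):
       opt  lr_x1e4  loss_x100  lr_x1e4_x4
2      sgd       26        281         104
4     adam       59        387         236
5  adagrad       26        311         104
Taking the sum of column 'lr_x1e4_x4' gives 444.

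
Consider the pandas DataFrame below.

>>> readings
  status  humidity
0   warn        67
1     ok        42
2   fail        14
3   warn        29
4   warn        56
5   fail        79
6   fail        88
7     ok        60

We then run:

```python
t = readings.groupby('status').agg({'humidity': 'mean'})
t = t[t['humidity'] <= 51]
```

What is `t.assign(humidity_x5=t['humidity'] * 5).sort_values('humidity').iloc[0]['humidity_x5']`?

253.333333333

group by status, mean of humidity:
         humidity
status           
fail    60.333333
ok      51.000000
warn    50.666667
filter rows where humidity <= 51:
         humidity
status           
ok      51.000000
warn    50.666667
add column humidity_x5 = t['humidity'] * 5:
         humidity  humidity_x5
status                        
ok      51.000000   255.000000
warn    50.666667   253.333333
sort by humidity:
         humidity  humidity_x5
status                        
warn    50.666667   253.333333
ok      51.000000   255.000000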